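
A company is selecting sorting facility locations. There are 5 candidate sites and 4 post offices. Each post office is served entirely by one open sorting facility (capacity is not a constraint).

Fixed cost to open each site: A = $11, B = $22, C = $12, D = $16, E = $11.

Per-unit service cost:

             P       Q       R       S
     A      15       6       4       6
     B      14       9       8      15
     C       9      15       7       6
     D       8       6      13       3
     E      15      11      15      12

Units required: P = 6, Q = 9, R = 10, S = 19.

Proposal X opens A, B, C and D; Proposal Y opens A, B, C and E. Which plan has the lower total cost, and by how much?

Proposal X: {A, B, C, D}: P→D 8·6=48, Q→A 6·9=54, R→A 4·10=40, S→D 3·19=57. Service 199; fixed 61; total 260.
Proposal Y: {A, B, C, E}: P→C 9·6=54, Q→A 6·9=54, R→A 4·10=40, S→A 6·19=114. Service 262; fixed 56; total 318.
Difference: |260 − 318| = 58.

Proposal X is cheaper by 58.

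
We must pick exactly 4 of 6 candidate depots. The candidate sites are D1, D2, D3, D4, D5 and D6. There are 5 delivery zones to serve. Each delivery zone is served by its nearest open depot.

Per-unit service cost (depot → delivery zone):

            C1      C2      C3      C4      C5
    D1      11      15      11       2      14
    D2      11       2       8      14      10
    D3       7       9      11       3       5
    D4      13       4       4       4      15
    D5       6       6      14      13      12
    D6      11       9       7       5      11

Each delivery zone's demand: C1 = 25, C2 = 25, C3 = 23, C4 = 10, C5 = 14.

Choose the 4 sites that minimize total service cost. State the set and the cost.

With exactly 4 open, each delivery zone uses its cheapest among the chosen.
{D2, D3, D4, D5}: C1→D5 6·25=150, C2→D2 2·25=50, C3→D4 4·23=92, C4→D3 3·10=30, C5→D3 5·14=70. Service cost 392.
{D1, D2, D3, D4}: service cost 407
{D2, D3, D4, D6}: service cost 417
Among all 15 size-4 choices, {D2, D3, D4, D5} is lowest.

Choose D2, D3, D4 and D5; total service cost 392.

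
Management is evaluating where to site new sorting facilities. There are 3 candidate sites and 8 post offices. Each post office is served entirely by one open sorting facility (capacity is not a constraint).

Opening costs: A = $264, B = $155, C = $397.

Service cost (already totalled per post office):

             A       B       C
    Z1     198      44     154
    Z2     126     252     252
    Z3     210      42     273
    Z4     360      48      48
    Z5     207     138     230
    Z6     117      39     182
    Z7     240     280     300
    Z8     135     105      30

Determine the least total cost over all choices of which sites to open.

For any fixed open set, each post office goes to its cheapest open site; total = fixed + service.
{B}: Z1→B 44, Z2→B 252, Z3→B 42, Z4→B 48, Z5→B 138, Z6→B 39, Z7→B 280, Z8→B 105. Service 948; fixed 155; total 1103.
{A, B}: service 782 + fixed 419 = 1201
{B, C}: Z1→B 44, Z2→B 252, Z3→B 42, Z4→B 48, Z5→B 138, Z6→B 39, Z7→B 280, Z8→C 30. Service 873; fixed 552; total 1425.
{A, B, C}: Z1→B 44, Z2→A 126, Z3→B 42, Z4→B 48, Z5→B 138, Z6→B 39, Z7→A 240, Z8→C 30. Service 707; fixed 816; total 1523.
(All 7 nonempty subsets were checked; B only is lowest.)

Minimum total cost: 1103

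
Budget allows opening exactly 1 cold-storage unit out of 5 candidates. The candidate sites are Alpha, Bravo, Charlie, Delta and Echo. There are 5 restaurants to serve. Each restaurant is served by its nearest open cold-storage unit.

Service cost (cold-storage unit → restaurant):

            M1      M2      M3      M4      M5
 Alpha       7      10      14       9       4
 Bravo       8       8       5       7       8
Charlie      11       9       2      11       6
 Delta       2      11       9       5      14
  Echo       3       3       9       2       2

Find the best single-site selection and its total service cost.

Choose Echo only; total service cost 19.

With exactly 1 open, each restaurant uses its cheapest among the chosen.
{Echo}: M1→Echo 3, M2→Echo 3, M3→Echo 9, M4→Echo 2, M5→Echo 2. Service cost 19.
{Bravo}: service cost 36
{Charlie}: service cost 39
Among all 5 size-1 choices, {Echo} is lowest.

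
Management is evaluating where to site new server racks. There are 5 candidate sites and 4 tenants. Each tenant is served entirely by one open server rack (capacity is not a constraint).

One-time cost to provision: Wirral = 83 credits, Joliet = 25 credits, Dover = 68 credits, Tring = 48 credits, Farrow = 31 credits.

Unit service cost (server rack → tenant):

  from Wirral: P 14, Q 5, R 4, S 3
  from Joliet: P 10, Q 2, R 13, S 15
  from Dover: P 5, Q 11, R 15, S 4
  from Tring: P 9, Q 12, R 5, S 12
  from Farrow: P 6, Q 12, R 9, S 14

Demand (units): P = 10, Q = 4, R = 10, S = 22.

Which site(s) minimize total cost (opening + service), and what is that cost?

Open Wirral and Farrow; minimum total cost 300.

For any fixed open set, each tenant goes to its cheapest open site; total = fixed + service.
{Wirral, Farrow}: P→Farrow 6·10=60, Q→Wirral 5·4=20, R→Wirral 4·10=40, S→Wirral 3·22=66. Service 186; fixed 114; total 300.
{Wirral, Joliet, Farrow}: service 174 + fixed 139 = 313
{Wirral, Joliet}: P→Joliet 10·10=100, Q→Joliet 2·4=8, R→Wirral 4·10=40, S→Wirral 3·22=66. Service 214; fixed 108; total 322.
{Wirral, Joliet, Dover, Tring, Farrow}: service 164 + fixed 255 = 419
No other subset beats 300.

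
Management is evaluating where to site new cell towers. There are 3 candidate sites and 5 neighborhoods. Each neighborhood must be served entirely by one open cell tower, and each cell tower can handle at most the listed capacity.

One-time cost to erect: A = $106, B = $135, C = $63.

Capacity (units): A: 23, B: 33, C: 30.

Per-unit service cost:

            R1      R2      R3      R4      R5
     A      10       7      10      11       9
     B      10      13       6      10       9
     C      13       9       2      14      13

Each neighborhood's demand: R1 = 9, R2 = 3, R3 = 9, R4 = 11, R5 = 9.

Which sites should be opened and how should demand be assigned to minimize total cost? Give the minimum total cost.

Minimum total cost: 524

Open {B, C}: R1→B 10·9=90, R2→C 9·3=27, R3→C 2·9=18, R4→B 10·11=110, R5→B 9·9=81.
Loads: B carries 29/33, C carries 12/30. Service 326; fixed 198; total 524.
Next best feasible plan costs 527.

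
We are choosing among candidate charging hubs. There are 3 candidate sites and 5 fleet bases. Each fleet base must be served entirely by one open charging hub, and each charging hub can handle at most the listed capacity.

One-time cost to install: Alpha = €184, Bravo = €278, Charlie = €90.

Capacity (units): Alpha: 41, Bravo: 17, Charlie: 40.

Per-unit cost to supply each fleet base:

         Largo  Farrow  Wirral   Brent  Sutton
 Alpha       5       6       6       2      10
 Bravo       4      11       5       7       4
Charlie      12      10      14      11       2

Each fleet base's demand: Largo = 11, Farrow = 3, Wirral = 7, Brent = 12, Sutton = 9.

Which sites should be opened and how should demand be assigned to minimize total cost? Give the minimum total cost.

Open {Alpha, Charlie}: Largo→Alpha 5·11=55, Farrow→Alpha 6·3=18, Wirral→Alpha 6·7=42, Brent→Alpha 2·12=24, Sutton→Charlie 2·9=18.
Loads: Alpha carries 33/41, Charlie carries 9/40. Service 157; fixed 274; total 431.
Next best feasible plan costs 443.

Minimum total cost: 431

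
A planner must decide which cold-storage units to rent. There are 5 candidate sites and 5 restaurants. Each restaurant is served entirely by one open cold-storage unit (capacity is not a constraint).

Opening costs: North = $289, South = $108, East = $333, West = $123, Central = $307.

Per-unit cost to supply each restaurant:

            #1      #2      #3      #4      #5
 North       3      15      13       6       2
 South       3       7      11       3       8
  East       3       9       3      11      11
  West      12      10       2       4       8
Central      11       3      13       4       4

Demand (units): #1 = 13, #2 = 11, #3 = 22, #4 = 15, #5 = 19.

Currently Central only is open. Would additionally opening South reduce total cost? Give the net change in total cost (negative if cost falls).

Yes — net change −55 (cost falls by 55).

Current service cost with {Central}: 598.
Adding South: each restaurant re-picks its cheapest; new service cost 435, saving 163.
Extra fixed cost: 108. Net change = 108 − 163 = -55.
(Totals: 905 → 850.)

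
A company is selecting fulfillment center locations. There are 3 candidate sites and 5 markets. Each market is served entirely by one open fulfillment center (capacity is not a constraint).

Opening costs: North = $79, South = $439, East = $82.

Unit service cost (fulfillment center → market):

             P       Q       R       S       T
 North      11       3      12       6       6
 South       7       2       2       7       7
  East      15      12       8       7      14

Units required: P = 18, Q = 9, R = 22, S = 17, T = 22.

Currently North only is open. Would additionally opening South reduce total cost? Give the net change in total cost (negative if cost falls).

Current service cost with {North}: 723.
Adding South: each market re-picks its cheapest; new service cost 422, saving 301.
Extra fixed cost: 439. Net change = 439 − 301 = 138.
(Totals: 802 → 940.)

No — net change +138 (cost rises by 138).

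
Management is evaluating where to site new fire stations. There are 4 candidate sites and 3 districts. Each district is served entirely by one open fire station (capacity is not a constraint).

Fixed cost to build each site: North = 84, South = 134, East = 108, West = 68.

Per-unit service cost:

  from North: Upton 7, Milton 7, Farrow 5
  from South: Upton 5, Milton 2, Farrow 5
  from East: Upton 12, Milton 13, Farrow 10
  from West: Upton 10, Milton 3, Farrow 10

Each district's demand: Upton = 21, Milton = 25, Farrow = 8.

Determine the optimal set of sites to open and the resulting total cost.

Open South only; minimum total cost 329.

For any fixed open set, each district goes to its cheapest open site; total = fixed + service.
{South}: Upton→South 5·21=105, Milton→South 2·25=50, Farrow→South 5·8=40. Service 195; fixed 134; total 329.
{South, West}: Upton→South 5·21=105, Milton→South 2·25=50, Farrow→South 5·8=40. Service 195; fixed 202; total 397.
{North, South}: service 195 + fixed 218 = 413
{North, South, East, West}: service 195 + fixed 394 = 589
No other subset beats 329.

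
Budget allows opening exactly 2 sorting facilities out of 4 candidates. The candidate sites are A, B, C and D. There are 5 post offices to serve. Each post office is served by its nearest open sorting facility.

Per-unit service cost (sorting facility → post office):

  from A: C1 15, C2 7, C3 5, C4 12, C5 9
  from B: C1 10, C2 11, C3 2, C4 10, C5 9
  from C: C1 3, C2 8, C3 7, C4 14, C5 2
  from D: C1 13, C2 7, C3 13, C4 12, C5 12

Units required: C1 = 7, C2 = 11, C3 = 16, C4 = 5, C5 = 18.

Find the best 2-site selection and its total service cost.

With exactly 2 open, each post office uses its cheapest among the chosen.
{B, C}: C1→C 3·7=21, C2→C 8·11=88, C3→B 2·16=32, C4→B 10·5=50, C5→C 2·18=36. Service cost 227.
{A, C}: service cost 274
{C, D}: service cost 306
Among all 6 size-2 choices, {B, C} is lowest.

Choose B and C; total service cost 227.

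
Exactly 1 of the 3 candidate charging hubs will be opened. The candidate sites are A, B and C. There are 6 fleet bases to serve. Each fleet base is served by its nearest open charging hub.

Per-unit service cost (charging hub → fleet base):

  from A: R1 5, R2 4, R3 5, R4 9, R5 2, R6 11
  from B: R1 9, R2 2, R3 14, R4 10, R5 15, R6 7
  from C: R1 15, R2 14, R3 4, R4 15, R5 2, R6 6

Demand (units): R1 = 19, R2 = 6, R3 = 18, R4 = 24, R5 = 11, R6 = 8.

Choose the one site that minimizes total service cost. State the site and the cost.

With exactly 1 open, each fleet base uses its cheapest among the chosen.
{A}: R1→A 5·19=95, R2→A 4·6=24, R3→A 5·18=90, R4→A 9·24=216, R5→A 2·11=22, R6→A 11·8=88. Service cost 535.
{C}: service cost 871
{B}: service cost 896
Among all 3 size-1 choices, {A} is lowest.

Choose A only; total service cost 535.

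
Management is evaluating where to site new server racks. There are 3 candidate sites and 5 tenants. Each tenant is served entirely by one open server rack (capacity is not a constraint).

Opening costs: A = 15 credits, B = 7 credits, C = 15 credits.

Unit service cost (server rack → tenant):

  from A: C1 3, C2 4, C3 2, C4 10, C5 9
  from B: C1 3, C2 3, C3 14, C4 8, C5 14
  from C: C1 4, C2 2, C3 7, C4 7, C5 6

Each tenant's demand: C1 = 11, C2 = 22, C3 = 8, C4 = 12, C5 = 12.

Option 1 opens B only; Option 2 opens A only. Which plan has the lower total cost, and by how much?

Option 1: {B}: C1→B 3·11=33, C2→B 3·22=66, C3→B 14·8=112, C4→B 8·12=96, C5→B 14·12=168. Service 475; fixed 7; total 482.
Option 2: {A}: C1→A 3·11=33, C2→A 4·22=88, C3→A 2·8=16, C4→A 10·12=120, C5→A 9·12=108. Service 365; fixed 15; total 380.
Difference: |482 − 380| = 102.

Option 2 is cheaper by 102.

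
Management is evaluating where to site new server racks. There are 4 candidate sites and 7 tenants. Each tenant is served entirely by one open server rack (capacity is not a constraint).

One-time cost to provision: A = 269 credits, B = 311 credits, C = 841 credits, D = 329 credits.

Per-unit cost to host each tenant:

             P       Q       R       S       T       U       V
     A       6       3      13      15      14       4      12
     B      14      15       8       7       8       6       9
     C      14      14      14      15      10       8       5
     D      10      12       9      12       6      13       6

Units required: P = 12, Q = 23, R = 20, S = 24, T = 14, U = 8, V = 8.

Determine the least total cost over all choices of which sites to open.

For any fixed open set, each tenant goes to its cheapest open site; total = fixed + service.
{A, B}: P→A 6·12=72, Q→A 3·23=69, R→B 8·20=160, S→B 7·24=168, T→B 8·14=112, U→A 4·8=32, V→B 9·8=72. Service 685; fixed 580; total 1265.
{A}: service 1085 + fixed 269 = 1354
{A, D}: service 773 + fixed 598 = 1371
{A, B, C, D}: P→A 6·12=72, Q→A 3·23=69, R→B 8·20=160, S→B 7·24=168, T→D 6·14=84, U→A 4·8=32, V→C 5·8=40. Service 625; fixed 1750; total 2375.
No other subset beats 1265.

Minimum total cost: 1265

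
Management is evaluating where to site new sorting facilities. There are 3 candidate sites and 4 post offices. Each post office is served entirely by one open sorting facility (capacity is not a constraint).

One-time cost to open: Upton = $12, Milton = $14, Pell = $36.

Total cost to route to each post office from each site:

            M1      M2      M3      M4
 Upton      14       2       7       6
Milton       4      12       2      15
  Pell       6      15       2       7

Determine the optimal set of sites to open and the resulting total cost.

Open Upton and Milton; minimum total cost 40.

For any fixed open set, each post office goes to its cheapest open site; total = fixed + service.
{Upton, Milton}: M1→Milton 4, M2→Upton 2, M3→Milton 2, M4→Upton 6. Service 14; fixed 26; total 40.
{Upton}: M1→Upton 14, M2→Upton 2, M3→Upton 7, M4→Upton 6. Service 29; fixed 12; total 41.
{Milton}: service 33 + fixed 14 = 47
{Upton, Milton, Pell}: M1→Milton 4, M2→Upton 2, M3→Milton 2, M4→Upton 6. Service 14; fixed 62; total 76.
No other subset beats 40.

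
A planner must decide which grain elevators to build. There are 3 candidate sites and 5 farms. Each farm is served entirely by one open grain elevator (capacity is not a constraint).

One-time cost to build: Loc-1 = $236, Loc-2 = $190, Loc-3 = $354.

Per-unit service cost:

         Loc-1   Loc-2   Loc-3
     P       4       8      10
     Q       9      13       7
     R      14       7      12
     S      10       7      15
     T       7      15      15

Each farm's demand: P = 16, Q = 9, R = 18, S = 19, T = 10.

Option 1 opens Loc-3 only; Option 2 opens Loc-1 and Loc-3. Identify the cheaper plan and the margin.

Option 1: {Loc-3}: P→Loc-3 10·16=160, Q→Loc-3 7·9=63, R→Loc-3 12·18=216, S→Loc-3 15·19=285, T→Loc-3 15·10=150. Service 874; fixed 354; total 1228.
Option 2: {Loc-1, Loc-3}: P→Loc-1 4·16=64, Q→Loc-3 7·9=63, R→Loc-3 12·18=216, S→Loc-1 10·19=190, T→Loc-1 7·10=70. Service 603; fixed 590; total 1193.
Difference: |1228 − 1193| = 35.

Option 2 is cheaper by 35.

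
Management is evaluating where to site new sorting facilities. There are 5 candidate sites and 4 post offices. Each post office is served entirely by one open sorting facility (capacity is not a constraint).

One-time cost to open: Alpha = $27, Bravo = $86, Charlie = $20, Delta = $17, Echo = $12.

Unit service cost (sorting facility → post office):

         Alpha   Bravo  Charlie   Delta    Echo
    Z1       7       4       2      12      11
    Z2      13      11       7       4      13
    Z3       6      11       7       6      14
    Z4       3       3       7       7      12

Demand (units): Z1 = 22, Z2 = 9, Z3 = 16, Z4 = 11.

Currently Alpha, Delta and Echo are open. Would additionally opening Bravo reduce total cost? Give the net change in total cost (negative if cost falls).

Current service cost with {Alpha, Delta, Echo}: 319.
Adding Bravo: each post office re-picks its cheapest; new service cost 253, saving 66.
Extra fixed cost: 86. Net change = 86 − 66 = 20.
(Totals: 375 → 395.)

No — net change +20 (cost rises by 20).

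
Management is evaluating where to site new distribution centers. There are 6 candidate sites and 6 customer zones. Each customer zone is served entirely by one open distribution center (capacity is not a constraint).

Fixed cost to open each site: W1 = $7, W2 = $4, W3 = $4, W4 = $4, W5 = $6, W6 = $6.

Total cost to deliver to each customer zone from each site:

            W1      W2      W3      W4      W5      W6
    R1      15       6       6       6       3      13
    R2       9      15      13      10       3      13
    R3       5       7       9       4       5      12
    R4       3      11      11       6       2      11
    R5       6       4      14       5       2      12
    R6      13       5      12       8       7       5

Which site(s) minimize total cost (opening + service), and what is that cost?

Open W5 only; minimum total cost 28.

For any fixed open set, each customer zone goes to its cheapest open site; total = fixed + service.
{W5}: R1→W5 3, R2→W5 3, R3→W5 5, R4→W5 2, R5→W5 2, R6→W5 7. Service 22; fixed 6; total 28.
{W2, W5}: service 20 + fixed 10 = 30
{W4, W5}: service 21 + fixed 10 = 31
{W1, W2, W3, W4, W5, W6}: service 19 + fixed 31 = 50
No other subset beats 28.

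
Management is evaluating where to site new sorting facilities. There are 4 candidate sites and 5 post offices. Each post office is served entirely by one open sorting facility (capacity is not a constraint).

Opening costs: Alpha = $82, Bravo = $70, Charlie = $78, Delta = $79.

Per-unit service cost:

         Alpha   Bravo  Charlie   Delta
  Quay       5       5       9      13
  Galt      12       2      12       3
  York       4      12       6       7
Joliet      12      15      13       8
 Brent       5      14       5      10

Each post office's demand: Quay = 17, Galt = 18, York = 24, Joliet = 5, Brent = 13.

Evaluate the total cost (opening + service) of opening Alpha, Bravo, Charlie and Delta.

Each post office is assigned to its cheapest site among the open ones.
{Alpha, Bravo, Charlie, Delta}: Quay→Alpha 5·17=85, Galt→Bravo 2·18=36, York→Alpha 4·24=96, Joliet→Delta 8·5=40, Brent→Alpha 5·13=65. Service 322; fixed 309; total 631.

Total cost: 631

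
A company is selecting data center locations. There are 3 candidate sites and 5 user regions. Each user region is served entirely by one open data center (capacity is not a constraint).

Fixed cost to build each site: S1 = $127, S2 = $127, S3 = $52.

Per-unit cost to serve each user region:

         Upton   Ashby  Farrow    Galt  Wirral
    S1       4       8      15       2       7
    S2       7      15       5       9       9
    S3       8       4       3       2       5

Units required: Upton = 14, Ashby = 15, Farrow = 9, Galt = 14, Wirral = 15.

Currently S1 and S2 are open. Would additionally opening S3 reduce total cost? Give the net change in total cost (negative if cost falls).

Current service cost with {S1, S2}: 354.
Adding S3: each user region re-picks its cheapest; new service cost 246, saving 108.
Extra fixed cost: 52. Net change = 52 − 108 = -56.
(Totals: 608 → 552.)

Yes — net change −56 (cost falls by 56).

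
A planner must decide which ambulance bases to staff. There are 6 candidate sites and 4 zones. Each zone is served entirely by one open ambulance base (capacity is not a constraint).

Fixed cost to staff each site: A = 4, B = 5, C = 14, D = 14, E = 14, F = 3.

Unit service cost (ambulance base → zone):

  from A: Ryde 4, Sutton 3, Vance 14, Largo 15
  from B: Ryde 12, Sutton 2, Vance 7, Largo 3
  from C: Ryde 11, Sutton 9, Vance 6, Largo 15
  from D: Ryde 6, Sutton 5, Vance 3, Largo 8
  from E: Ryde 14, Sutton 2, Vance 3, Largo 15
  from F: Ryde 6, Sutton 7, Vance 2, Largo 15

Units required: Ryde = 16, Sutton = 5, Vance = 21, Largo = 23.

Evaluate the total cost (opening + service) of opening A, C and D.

Total cost: 358

Each zone is assigned to its cheapest site among the open ones.
{A, C, D}: Ryde→A 4·16=64, Sutton→A 3·5=15, Vance→D 3·21=63, Largo→D 8·23=184. Service 326; fixed 32; total 358.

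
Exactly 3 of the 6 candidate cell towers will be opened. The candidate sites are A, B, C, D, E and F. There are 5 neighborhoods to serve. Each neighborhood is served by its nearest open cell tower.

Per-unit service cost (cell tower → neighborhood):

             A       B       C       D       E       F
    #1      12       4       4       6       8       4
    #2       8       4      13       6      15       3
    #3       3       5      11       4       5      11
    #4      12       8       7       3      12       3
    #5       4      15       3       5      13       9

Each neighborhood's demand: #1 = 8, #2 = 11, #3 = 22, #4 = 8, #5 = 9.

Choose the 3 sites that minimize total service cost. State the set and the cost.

With exactly 3 open, each neighborhood uses its cheapest among the chosen.
{A, C, F}: #1→C 4·8=32, #2→F 3·11=33, #3→A 3·22=66, #4→F 3·8=24, #5→C 3·9=27. Service cost 182.
{A, B, F}: service cost 191
{A, D, F}: service cost 191
Among all 20 size-3 choices, {A, C, F} is lowest.

Choose A, C and F; total service cost 182.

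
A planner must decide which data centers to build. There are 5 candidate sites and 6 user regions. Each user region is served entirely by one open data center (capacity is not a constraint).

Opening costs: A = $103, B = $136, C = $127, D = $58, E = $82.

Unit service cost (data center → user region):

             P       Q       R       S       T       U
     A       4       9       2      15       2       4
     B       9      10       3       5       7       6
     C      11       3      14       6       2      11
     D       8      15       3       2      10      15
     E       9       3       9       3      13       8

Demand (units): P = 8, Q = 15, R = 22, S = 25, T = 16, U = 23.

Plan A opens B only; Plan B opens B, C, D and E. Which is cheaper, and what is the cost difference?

Plan B is cheaper by 1.

Plan A: {B}: P→B 9·8=72, Q→B 10·15=150, R→B 3·22=66, S→B 5·25=125, T→B 7·16=112, U→B 6·23=138. Service 663; fixed 136; total 799.
Plan B: {B, C, D, E}: P→D 8·8=64, Q→C 3·15=45, R→B 3·22=66, S→D 2·25=50, T→C 2·16=32, U→B 6·23=138. Service 395; fixed 403; total 798.
Difference: |799 − 798| = 1.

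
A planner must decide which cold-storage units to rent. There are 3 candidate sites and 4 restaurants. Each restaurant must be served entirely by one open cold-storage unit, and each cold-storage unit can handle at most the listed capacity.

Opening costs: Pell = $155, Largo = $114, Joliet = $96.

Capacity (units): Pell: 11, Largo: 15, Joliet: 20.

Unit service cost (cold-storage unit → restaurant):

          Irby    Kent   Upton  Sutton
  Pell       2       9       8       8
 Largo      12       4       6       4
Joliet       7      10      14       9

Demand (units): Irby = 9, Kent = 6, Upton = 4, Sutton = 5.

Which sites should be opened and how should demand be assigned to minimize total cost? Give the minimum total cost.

Minimum total cost: 341

Open {Largo, Joliet}: Irby→Joliet 7·9=63, Kent→Largo 4·6=24, Upton→Largo 6·4=24, Sutton→Largo 4·5=20.
Loads: Largo carries 15/15, Joliet carries 9/20. Service 131; fixed 210; total 341.
Next best feasible plan costs 355.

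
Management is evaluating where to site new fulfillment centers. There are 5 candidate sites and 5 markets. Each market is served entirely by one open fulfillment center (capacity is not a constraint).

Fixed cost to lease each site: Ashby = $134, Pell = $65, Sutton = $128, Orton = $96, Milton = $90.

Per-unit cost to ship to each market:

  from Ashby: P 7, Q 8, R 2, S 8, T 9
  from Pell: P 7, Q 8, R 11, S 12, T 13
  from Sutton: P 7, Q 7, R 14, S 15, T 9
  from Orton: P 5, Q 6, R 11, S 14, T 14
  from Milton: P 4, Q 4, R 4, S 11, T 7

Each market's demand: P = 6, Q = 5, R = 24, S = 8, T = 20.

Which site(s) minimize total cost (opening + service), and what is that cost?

For any fixed open set, each market goes to its cheapest open site; total = fixed + service.
{Milton}: P→Milton 4·6=24, Q→Milton 4·5=20, R→Milton 4·24=96, S→Milton 11·8=88, T→Milton 7·20=140. Service 368; fixed 90; total 458.
{Ashby}: P→Ashby 7·6=42, Q→Ashby 8·5=40, R→Ashby 2·24=48, S→Ashby 8·8=64, T→Ashby 9·20=180. Service 374; fixed 134; total 508.
{Ashby, Milton}: service 296 + fixed 224 = 520
{Ashby, Pell, Sutton, Orton, Milton}: service 296 + fixed 513 = 809
No other subset beats 458.

Open Milton only; minimum total cost 458.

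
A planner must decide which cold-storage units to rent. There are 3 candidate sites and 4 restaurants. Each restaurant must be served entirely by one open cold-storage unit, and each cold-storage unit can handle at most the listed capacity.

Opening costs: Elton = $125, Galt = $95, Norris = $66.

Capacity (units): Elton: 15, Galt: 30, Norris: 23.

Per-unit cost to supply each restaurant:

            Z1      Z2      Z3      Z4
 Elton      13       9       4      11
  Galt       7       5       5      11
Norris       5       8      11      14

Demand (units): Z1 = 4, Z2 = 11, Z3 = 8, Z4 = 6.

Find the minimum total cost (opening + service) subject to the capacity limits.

Open {Galt}: Z1→Galt 7·4=28, Z2→Galt 5·11=55, Z3→Galt 5·8=40, Z4→Galt 11·6=66.
Loads: Galt carries 29/30. Service 189; fixed 95; total 284.
Next best feasible plan costs 342.

Minimum total cost: 284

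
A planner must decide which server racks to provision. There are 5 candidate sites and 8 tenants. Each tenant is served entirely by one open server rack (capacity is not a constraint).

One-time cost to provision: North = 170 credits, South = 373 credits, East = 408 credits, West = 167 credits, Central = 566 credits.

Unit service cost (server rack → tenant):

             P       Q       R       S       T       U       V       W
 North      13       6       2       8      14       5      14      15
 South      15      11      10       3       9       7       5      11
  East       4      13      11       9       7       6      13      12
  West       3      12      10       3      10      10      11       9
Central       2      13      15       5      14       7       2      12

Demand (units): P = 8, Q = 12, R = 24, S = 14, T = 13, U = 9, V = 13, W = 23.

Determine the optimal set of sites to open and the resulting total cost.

For any fixed open set, each tenant goes to its cheapest open site; total = fixed + service.
{North, West}: P→West 3·8=24, Q→North 6·12=72, R→North 2·24=48, S→West 3·14=42, T→West 10·13=130, U→North 5·9=45, V→West 11·13=143, W→West 9·23=207. Service 711; fixed 337; total 1048.
{West}: service 1020 + fixed 167 = 1187
{North}: service 1090 + fixed 170 = 1260
{North, South, East, West, Central}: P→Central 2·8=16, Q→North 6·12=72, R→North 2·24=48, S→South 3·14=42, T→East 7·13=91, U→North 5·9=45, V→Central 2·13=26, W→West 9·23=207. Service 547; fixed 1684; total 2231.
No other subset beats 1048.

Open North and West; minimum total cost 1048.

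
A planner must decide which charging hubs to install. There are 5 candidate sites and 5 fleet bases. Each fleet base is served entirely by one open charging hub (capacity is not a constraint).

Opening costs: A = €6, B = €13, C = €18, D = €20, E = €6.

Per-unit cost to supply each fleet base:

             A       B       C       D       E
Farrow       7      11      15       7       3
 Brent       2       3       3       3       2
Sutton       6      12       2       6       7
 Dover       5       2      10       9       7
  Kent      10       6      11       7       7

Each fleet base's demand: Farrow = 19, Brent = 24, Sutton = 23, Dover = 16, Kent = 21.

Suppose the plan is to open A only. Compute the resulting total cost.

Total cost: 615

Each fleet base is assigned to its cheapest site among the open ones.
{A}: Farrow→A 7·19=133, Brent→A 2·24=48, Sutton→A 6·23=138, Dover→A 5·16=80, Kent→A 10·21=210. Service 609; fixed 6; total 615.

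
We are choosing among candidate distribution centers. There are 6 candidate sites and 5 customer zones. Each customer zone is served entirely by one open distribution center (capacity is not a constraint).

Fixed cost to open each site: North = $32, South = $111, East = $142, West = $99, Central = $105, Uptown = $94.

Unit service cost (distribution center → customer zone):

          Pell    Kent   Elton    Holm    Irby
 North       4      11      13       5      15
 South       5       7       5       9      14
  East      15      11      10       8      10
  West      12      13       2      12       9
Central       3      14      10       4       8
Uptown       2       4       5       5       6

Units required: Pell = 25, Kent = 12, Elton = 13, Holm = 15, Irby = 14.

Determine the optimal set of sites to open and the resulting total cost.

For any fixed open set, each customer zone goes to its cheapest open site; total = fixed + service.
{Uptown}: Pell→Uptown 2·25=50, Kent→Uptown 4·12=48, Elton→Uptown 5·13=65, Holm→Uptown 5·15=75, Irby→Uptown 6·14=84. Service 322; fixed 94; total 416.
{North, Uptown}: service 322 + fixed 126 = 448
{West, Uptown}: service 283 + fixed 193 = 476
{North, South, East, West, Central, Uptown}: service 268 + fixed 583 = 851
No other subset beats 416.

Open Uptown only; minimum total cost 416.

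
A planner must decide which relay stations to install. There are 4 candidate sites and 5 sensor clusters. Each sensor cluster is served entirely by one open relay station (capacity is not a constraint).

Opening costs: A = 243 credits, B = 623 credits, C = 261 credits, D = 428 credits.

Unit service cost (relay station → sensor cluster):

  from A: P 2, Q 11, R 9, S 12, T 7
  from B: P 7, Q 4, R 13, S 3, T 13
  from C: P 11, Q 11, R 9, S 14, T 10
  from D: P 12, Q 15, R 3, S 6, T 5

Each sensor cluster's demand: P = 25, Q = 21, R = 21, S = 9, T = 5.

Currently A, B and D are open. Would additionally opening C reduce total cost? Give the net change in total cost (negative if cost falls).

Current service cost with {A, B, D}: 249.
Adding C: each sensor cluster re-picks its cheapest; new service cost 249, saving 0.
Extra fixed cost: 261. Net change = 261 − 0 = 261.
(Totals: 1543 → 1804.)

No — net change +261 (cost rises by 261).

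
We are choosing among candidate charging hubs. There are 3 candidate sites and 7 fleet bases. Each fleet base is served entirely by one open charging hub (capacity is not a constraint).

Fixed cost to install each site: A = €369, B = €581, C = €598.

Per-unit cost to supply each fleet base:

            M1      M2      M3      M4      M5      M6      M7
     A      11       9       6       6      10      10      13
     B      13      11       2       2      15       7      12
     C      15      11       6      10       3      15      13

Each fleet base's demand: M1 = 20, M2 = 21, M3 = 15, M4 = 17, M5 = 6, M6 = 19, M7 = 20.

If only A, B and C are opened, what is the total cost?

Each fleet base is assigned to its cheapest site among the open ones.
{A, B, C}: M1→A 11·20=220, M2→A 9·21=189, M3→B 2·15=30, M4→B 2·17=34, M5→C 3·6=18, M6→B 7·19=133, M7→B 12·20=240. Service 864; fixed 1548; total 2412.

Total cost: 2412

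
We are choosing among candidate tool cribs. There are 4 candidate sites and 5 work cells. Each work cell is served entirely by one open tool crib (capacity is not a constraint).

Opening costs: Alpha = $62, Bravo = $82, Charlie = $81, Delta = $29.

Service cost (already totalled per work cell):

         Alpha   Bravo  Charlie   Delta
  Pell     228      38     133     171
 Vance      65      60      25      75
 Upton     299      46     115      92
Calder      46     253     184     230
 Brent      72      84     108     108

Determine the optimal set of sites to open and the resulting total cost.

For any fixed open set, each work cell goes to its cheapest open site; total = fixed + service.
{Alpha, Bravo}: Pell→Bravo 38, Vance→Bravo 60, Upton→Bravo 46, Calder→Alpha 46, Brent→Alpha 72. Service 262; fixed 144; total 406.
{Alpha, Bravo, Delta}: service 262 + fixed 173 = 435
{Alpha, Bravo, Charlie}: Pell→Bravo 38, Vance→Charlie 25, Upton→Bravo 46, Calder→Alpha 46, Brent→Alpha 72. Service 227; fixed 225; total 452.
{Alpha, Bravo, Charlie, Delta}: service 227 + fixed 254 = 481
(All 15 nonempty subsets were checked; Alpha and Bravo is lowest.)

Open Alpha and Bravo; minimum total cost 406.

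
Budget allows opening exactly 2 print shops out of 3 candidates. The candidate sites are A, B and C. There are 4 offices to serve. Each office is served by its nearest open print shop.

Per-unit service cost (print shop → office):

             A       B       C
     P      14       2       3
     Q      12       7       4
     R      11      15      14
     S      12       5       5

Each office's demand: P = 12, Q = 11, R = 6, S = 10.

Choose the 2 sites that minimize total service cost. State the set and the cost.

With exactly 2 open, each office uses its cheapest among the chosen.
{A, C}: P→C 3·12=36, Q→C 4·11=44, R→A 11·6=66, S→C 5·10=50. Service cost 196.
{B, C}: service cost 202
{A, B}: service cost 217
Among all 3 size-2 choices, {A, C} is lowest.

Choose A and C; total service cost 196.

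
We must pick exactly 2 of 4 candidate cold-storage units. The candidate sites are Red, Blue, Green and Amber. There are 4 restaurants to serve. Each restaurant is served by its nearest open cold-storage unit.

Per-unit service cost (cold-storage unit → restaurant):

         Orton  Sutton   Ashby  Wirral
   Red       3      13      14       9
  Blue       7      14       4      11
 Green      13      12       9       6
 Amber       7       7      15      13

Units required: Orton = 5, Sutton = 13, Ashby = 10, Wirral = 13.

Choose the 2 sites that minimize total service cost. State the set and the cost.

Choose Green and Amber; total service cost 294.

With exactly 2 open, each restaurant uses its cheapest among the chosen.
{Green, Amber}: Orton→Amber 7·5=35, Sutton→Amber 7·13=91, Ashby→Green 9·10=90, Wirral→Green 6·13=78. Service cost 294.
{Blue, Green}: service cost 309
{Blue, Amber}: service cost 309
Among all 6 size-2 choices, {Green, Amber} is lowest.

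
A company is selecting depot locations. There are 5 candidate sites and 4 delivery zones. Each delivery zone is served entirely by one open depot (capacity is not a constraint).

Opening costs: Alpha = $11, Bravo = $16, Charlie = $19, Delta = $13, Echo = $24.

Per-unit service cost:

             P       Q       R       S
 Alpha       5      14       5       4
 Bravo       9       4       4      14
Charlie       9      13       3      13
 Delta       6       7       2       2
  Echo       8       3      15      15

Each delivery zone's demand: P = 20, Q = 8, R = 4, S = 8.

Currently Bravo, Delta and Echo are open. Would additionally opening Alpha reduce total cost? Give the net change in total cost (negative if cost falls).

Current service cost with {Bravo, Delta, Echo}: 168.
Adding Alpha: each delivery zone re-picks its cheapest; new service cost 148, saving 20.
Extra fixed cost: 11. Net change = 11 − 20 = -9.
(Totals: 221 → 212.)

Yes — net change −9 (cost falls by 9).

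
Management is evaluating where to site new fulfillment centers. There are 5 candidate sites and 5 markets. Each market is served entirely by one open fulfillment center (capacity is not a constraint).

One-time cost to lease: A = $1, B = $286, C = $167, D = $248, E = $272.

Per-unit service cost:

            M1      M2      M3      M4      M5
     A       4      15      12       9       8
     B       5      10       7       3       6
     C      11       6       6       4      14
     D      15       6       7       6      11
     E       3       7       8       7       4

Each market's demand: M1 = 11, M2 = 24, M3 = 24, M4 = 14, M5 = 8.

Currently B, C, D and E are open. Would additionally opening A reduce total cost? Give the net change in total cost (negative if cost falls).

No — net change +1 (cost rises by 1).

Current service cost with {B, C, D, E}: 395.
Adding A: each market re-picks its cheapest; new service cost 395, saving 0.
Extra fixed cost: 1. Net change = 1 − 0 = 1.
(Totals: 1368 → 1369.)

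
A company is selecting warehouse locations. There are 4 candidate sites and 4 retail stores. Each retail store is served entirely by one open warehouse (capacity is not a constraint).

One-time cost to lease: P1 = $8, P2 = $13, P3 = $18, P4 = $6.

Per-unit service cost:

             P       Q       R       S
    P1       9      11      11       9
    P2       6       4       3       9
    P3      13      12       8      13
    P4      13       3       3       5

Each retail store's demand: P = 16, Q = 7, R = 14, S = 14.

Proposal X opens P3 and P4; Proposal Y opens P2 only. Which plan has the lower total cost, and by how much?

Proposal X: {P3, P4}: P→P3 13·16=208, Q→P4 3·7=21, R→P4 3·14=42, S→P4 5·14=70. Service 341; fixed 24; total 365.
Proposal Y: {P2}: P→P2 6·16=96, Q→P2 4·7=28, R→P2 3·14=42, S→P2 9·14=126. Service 292; fixed 13; total 305.
Difference: |365 − 305| = 60.

Proposal Y is cheaper by 60.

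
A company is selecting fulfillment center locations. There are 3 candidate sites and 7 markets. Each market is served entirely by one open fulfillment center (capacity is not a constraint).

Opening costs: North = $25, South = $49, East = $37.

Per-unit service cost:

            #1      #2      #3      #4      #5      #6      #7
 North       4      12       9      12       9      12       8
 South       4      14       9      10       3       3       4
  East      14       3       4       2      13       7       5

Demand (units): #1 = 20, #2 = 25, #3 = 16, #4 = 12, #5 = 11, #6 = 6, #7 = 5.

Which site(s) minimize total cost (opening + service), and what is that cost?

Open South and East; minimum total cost 400.

For any fixed open set, each market goes to its cheapest open site; total = fixed + service.
{South, East}: #1→South 4·20=80, #2→East 3·25=75, #3→East 4·16=64, #4→East 2·12=24, #5→South 3·11=33, #6→South 3·6=18, #7→South 4·5=20. Service 314; fixed 86; total 400.
{North, South, East}: service 314 + fixed 111 = 425
{North, East}: service 409 + fixed 62 = 471
{North}: #1→North 4·20=80, #2→North 12·25=300, #3→North 9·16=144, #4→North 12·12=144, #5→North 9·11=99, #6→North 12·6=72, #7→North 8·5=40. Service 879; fixed 25; total 904.
No other subset beats 400.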